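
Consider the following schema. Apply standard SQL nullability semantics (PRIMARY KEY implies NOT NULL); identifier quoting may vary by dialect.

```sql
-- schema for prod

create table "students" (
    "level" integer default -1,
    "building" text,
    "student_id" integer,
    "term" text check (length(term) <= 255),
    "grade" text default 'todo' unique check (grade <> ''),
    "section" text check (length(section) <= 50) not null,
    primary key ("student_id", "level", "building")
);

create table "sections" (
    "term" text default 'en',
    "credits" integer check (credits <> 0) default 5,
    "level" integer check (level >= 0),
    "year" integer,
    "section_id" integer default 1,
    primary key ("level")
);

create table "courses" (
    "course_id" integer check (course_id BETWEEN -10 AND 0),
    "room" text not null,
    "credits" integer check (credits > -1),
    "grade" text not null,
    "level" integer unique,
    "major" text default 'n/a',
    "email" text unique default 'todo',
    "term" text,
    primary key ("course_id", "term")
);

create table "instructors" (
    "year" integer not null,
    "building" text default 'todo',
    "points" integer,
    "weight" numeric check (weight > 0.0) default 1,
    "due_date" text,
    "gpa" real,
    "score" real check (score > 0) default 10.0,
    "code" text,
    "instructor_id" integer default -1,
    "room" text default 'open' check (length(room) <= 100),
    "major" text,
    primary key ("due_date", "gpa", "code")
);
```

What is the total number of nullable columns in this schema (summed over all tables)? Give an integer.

students: 2 nullable (term, grade — PK (student_id, level, building) and explicit NOT NULL columns excluded).
sections: 4 nullable (term, credits, year, section_id — PK (level) and explicit NOT NULL columns excluded).
courses: 4 nullable (credits, level, major, email — PK (course_id, term) and explicit NOT NULL columns excluded).
instructors: 7 nullable (building, points, weight, score, instructor_id, room, major — PK (due_date, gpa, code) and explicit NOT NULL columns excluded).
Total: 2 + 4 + 4 + 7 = 17.

17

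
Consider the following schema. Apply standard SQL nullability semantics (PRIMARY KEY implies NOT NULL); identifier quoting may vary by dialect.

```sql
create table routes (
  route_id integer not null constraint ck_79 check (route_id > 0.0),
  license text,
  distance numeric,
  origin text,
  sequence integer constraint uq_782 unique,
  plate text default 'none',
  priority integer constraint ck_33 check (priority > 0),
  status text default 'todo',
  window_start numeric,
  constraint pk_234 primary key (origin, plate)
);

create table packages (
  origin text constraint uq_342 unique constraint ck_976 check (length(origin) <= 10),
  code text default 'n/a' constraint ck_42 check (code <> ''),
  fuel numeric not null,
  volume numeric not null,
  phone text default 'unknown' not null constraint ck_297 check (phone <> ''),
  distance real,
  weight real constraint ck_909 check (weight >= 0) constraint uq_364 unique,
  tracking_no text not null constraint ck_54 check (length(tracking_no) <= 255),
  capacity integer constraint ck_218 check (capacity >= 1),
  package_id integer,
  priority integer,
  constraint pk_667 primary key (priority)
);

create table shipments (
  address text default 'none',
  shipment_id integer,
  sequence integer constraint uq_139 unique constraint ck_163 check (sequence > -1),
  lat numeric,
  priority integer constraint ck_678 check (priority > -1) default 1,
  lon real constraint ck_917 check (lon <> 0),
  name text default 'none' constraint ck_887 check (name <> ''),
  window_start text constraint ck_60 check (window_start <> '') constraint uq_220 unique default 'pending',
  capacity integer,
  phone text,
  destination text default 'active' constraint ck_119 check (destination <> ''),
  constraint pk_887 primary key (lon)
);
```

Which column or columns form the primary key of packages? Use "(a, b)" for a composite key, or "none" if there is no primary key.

priority

priority is declared PRIMARY KEY as a table-level PRIMARY KEY clause.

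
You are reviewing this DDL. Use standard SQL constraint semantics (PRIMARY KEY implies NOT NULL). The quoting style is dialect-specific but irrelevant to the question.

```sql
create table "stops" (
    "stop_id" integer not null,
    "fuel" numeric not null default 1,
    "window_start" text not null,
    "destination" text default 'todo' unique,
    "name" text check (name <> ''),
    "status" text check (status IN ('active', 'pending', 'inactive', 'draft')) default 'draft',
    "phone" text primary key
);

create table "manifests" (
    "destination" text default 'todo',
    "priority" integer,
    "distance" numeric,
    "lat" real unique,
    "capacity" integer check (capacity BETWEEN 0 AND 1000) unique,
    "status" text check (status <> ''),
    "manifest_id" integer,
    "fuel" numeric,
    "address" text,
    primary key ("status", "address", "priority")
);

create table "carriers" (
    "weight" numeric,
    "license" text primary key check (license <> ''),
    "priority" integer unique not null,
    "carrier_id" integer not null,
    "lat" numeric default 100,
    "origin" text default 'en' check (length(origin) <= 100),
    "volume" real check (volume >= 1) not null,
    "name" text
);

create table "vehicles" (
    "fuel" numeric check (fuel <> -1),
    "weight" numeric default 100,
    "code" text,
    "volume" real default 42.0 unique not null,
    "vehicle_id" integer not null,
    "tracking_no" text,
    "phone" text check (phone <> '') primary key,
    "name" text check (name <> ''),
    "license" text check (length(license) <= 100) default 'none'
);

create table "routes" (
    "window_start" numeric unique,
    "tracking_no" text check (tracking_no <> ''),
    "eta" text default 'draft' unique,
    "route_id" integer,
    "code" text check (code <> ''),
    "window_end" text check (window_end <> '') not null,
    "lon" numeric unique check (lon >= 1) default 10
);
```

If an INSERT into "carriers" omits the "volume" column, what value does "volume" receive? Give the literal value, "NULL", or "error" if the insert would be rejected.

volume has no DEFAULT clause.
Omitting it would insert NULL, but it is declared NOT NULL, so the INSERT fails.

error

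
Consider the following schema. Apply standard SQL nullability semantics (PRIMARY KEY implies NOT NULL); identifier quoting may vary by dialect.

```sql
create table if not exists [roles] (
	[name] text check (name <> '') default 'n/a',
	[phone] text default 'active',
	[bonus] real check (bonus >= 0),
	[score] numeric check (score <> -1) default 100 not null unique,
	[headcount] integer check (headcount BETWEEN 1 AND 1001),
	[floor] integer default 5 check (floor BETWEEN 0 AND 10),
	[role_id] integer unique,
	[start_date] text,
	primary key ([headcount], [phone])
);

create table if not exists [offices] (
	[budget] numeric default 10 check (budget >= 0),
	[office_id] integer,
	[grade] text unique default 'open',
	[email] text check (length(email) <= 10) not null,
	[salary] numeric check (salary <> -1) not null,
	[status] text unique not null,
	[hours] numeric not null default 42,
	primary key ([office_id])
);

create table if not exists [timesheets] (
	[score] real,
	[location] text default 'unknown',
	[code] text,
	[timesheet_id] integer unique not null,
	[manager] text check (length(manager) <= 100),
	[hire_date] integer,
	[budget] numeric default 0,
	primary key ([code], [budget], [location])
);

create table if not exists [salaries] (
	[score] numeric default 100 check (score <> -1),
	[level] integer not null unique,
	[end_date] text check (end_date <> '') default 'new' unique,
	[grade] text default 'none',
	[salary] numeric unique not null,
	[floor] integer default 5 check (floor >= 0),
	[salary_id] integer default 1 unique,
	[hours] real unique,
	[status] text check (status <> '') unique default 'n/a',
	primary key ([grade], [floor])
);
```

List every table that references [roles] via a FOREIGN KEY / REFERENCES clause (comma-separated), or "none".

No REFERENCES clause anywhere in the schema names roles.

none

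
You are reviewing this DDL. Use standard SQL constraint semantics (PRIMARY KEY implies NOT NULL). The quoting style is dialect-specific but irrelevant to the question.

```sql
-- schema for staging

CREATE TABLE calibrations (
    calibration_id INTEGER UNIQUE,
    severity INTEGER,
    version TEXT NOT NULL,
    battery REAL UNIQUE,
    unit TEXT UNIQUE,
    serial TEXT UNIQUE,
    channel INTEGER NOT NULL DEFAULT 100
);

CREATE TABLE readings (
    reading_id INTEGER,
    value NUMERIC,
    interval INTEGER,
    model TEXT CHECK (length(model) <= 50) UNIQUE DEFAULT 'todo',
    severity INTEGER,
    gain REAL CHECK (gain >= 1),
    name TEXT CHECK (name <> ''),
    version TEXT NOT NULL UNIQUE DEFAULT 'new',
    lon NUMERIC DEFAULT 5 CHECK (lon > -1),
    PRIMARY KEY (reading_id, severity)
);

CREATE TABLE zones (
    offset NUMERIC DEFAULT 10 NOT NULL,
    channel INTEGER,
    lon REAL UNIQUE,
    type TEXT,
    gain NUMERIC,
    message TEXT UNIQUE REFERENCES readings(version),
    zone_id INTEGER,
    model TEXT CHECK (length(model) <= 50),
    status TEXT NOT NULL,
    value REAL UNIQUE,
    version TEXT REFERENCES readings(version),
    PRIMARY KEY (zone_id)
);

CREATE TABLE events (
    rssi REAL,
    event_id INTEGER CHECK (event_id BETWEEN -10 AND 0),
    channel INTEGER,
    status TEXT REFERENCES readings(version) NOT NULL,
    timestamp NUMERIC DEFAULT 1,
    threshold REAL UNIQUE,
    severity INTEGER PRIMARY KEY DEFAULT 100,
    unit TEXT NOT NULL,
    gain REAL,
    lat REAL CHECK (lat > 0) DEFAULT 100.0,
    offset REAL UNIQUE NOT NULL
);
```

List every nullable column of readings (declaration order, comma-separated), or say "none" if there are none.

value, interval, model, gain, name, lon

- reading_id: part of the PRIMARY KEY, which implies NOT NULL → not nullable.
- value: no NOT NULL constraint applies → nullable.
- interval: no NOT NULL constraint applies → nullable.
- model: CHECK does not forbid NULL (a CHECK constraint passes when its expression is NULL) → nullable.
- severity: part of the PRIMARY KEY, which implies NOT NULL → not nullable.
- gain: CHECK does not forbid NULL (a CHECK constraint passes when its expression is NULL) → nullable.
- name: CHECK does not forbid NULL (a CHECK constraint passes when its expression is NULL) → nullable.
- version: declared NOT NULL → not nullable.
- lon: CHECK does not forbid NULL (a CHECK constraint passes when its expression is NULL) → nullable.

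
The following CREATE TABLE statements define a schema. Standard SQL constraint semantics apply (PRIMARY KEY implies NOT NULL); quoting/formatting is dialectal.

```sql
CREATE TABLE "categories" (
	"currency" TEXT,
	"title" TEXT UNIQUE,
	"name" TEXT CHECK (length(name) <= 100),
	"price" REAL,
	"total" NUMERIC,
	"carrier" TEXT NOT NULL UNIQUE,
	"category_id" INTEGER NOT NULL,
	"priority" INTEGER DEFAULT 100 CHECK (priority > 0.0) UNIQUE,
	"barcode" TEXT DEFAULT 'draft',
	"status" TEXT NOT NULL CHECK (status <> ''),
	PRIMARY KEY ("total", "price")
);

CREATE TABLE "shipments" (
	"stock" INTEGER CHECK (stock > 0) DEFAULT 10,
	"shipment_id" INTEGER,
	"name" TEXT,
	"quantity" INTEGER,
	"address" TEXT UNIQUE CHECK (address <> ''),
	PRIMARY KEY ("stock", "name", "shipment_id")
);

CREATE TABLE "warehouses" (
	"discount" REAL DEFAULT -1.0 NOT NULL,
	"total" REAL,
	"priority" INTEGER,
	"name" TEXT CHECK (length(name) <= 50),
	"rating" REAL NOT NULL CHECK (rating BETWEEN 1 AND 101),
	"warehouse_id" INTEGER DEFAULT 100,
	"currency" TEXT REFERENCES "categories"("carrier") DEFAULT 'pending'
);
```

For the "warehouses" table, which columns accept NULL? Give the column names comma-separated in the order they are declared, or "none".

- discount: declared NOT NULL → not nullable.
- total: no NOT NULL constraint applies → nullable.
- priority: no NOT NULL constraint applies → nullable.
- name: CHECK does not forbid NULL (a CHECK constraint passes when its expression is NULL) → nullable.
- rating: declared NOT NULL → not nullable.
- warehouse_id: DEFAULT only fills an omitted column; an explicit NULL is still allowed → nullable.
- currency: a foreign key column may be NULL unless separately constrained → nullable.

total, priority, name, warehouse_id, currency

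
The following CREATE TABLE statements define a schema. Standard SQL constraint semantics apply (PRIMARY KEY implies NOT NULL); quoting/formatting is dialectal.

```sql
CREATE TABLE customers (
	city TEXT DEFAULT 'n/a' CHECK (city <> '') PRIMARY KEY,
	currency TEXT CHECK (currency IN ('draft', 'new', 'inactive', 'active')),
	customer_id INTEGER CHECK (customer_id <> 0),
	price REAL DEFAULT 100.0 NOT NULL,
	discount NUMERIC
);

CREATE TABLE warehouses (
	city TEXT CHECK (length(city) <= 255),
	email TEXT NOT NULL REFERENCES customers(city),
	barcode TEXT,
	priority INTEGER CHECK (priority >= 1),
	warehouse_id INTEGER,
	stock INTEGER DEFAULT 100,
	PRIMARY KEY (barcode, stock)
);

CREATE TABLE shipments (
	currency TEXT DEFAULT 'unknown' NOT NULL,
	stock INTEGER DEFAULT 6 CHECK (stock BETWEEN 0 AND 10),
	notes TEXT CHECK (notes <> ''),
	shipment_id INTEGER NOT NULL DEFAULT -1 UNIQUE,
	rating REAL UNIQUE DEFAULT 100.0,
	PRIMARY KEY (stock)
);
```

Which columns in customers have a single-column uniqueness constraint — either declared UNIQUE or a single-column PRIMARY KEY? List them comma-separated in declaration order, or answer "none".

- city: single-column PRIMARY KEY → unique.
- currency: no UNIQUE or single-column PK constraint.
- customer_id: no UNIQUE or single-column PK constraint.
- price: no UNIQUE or single-column PK constraint.
- discount: no UNIQUE or single-column PK constraint.

city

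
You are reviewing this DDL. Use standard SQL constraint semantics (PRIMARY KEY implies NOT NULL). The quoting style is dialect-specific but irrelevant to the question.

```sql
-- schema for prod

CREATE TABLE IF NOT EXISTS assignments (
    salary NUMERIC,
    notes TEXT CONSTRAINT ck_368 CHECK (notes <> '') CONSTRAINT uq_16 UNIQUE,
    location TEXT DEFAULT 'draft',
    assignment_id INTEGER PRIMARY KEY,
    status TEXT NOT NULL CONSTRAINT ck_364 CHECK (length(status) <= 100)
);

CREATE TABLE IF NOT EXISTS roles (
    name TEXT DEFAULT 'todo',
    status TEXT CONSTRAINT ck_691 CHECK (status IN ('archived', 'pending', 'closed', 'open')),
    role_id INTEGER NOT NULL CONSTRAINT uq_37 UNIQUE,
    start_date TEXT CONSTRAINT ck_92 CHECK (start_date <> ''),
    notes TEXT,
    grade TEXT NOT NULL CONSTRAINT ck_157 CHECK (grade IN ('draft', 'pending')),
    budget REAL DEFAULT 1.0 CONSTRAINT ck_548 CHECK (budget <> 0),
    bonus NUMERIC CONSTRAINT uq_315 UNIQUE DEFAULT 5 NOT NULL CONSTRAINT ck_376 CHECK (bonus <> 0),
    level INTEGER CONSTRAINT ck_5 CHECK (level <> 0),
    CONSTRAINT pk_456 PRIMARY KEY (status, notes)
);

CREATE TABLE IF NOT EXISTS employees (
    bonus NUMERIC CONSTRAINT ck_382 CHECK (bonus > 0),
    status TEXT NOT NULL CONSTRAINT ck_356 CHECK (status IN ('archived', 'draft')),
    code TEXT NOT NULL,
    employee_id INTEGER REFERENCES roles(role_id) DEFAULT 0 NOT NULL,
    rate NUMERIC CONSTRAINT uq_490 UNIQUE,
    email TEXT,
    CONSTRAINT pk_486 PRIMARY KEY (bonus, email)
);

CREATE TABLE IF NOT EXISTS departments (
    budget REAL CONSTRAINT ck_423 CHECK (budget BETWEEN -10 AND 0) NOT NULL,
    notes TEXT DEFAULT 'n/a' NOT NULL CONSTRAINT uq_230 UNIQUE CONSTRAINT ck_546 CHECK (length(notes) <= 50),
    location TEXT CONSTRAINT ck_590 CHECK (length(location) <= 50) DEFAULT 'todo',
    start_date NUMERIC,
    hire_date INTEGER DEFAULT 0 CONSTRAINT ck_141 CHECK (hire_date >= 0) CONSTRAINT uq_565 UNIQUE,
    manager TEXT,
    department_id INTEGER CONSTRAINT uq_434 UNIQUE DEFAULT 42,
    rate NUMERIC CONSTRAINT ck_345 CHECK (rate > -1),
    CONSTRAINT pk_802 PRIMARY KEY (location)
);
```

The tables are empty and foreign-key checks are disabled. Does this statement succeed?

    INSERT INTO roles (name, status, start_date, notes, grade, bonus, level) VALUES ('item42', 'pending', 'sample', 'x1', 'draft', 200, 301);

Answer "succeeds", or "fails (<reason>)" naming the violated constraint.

fails (NOT NULL on role_id)

role_id is omitted from the column list and has no DEFAULT, so it would receive NULL.
But role_id is declared NOT NULL.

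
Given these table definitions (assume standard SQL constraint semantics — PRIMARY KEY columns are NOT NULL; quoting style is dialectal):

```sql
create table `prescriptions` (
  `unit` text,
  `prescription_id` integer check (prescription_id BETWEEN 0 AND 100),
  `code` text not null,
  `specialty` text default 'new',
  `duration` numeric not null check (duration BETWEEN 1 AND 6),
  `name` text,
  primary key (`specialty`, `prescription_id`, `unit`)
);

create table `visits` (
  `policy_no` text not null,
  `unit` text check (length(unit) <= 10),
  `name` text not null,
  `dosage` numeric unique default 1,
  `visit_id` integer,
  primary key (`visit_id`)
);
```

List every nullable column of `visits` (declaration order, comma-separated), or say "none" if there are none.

- policy_no: declared NOT NULL → not nullable.
- unit: CHECK does not forbid NULL (a CHECK constraint passes when its expression is NULL) → nullable.
- name: declared NOT NULL → not nullable.
- dosage: UNIQUE does not imply NOT NULL → nullable.
- visit_id: part of the PRIMARY KEY, which implies NOT NULL → not nullable.

unit, dosage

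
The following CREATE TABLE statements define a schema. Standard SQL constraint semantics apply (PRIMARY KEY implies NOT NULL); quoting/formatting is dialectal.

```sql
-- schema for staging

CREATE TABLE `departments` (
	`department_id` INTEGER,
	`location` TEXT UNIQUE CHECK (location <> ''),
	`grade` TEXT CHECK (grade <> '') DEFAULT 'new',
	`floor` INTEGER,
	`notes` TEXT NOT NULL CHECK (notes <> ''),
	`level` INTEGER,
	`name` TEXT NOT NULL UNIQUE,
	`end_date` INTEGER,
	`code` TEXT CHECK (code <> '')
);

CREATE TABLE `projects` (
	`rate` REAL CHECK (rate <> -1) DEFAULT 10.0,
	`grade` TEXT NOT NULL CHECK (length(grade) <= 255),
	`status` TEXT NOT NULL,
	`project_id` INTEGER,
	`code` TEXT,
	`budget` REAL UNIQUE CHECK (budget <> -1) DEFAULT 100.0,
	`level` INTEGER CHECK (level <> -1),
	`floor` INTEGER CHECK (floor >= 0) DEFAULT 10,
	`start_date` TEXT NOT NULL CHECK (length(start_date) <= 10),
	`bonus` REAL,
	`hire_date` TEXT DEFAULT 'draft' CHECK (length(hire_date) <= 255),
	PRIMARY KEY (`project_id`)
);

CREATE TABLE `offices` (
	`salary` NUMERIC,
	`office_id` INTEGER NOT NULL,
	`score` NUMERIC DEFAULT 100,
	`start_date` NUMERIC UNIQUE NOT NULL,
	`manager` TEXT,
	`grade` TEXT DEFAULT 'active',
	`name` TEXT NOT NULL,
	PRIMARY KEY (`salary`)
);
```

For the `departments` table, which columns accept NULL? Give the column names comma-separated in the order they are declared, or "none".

department_id, location, grade, floor, level, end_date, code

- department_id: no NOT NULL constraint applies → nullable.
- location: CHECK does not forbid NULL (a CHECK constraint passes when its expression is NULL) → nullable.
- grade: CHECK does not forbid NULL (a CHECK constraint passes when its expression is NULL) → nullable.
- floor: no NOT NULL constraint applies → nullable.
- notes: declared NOT NULL → not nullable.
- level: no NOT NULL constraint applies → nullable.
- name: declared NOT NULL → not nullable.
- end_date: no NOT NULL constraint applies → nullable.
- code: CHECK does not forbid NULL (a CHECK constraint passes when its expression is NULL) → nullable.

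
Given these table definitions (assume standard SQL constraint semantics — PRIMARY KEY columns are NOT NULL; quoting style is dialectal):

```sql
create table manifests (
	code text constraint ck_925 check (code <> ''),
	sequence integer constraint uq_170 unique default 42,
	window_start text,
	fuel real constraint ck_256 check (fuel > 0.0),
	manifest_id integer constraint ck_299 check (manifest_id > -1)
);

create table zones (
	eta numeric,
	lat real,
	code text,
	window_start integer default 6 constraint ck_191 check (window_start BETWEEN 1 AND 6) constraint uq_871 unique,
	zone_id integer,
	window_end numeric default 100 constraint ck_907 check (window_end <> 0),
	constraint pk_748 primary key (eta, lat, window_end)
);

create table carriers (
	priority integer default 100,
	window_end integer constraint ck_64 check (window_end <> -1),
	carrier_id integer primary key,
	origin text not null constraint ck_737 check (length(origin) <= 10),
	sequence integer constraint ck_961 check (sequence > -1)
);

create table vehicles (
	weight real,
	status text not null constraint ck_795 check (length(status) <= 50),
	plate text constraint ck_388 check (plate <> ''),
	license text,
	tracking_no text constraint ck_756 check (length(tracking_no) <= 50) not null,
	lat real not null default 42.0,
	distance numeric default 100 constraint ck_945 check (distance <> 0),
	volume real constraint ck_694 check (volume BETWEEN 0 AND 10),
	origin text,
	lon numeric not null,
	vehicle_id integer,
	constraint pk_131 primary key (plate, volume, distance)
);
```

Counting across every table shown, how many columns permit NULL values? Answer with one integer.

manifests: 5 nullable (code, sequence, window_start, fuel, manifest_id — PK none and explicit NOT NULL columns excluded).
zones: 3 nullable (code, window_start, zone_id — PK (eta, lat, window_end) and explicit NOT NULL columns excluded).
carriers: 3 nullable (priority, window_end, sequence — PK (carrier_id) and explicit NOT NULL columns excluded).
vehicles: 4 nullable (weight, license, origin, vehicle_id — PK (plate, volume, distance) and explicit NOT NULL columns excluded).
Total: 5 + 3 + 3 + 4 = 15.

15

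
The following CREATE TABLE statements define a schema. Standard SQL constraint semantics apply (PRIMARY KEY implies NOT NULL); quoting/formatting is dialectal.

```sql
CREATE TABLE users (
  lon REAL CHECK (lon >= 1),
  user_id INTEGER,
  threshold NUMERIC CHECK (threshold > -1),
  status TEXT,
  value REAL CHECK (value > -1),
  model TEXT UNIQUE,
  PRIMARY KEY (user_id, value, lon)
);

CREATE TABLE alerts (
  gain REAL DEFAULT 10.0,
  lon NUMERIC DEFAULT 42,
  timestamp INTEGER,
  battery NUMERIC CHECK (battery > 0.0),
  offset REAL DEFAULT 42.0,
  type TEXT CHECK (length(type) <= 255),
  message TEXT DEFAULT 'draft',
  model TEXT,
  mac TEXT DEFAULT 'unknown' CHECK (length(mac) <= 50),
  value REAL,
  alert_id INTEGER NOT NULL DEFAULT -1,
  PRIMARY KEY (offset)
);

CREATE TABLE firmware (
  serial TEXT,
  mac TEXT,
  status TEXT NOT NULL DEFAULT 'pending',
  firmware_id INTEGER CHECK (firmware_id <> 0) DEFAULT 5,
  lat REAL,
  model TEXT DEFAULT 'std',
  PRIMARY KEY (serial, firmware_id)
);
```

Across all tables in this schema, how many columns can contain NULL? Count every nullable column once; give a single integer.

users: 3 nullable (threshold, status, model — PK (user_id, value, lon) and explicit NOT NULL columns excluded).
alerts: 9 nullable (gain, lon, timestamp, battery, type, message, model, mac, value — PK (offset) and explicit NOT NULL columns excluded).
firmware: 3 nullable (mac, lat, model — PK (serial, firmware_id) and explicit NOT NULL columns excluded).
Total: 3 + 9 + 3 = 15.

15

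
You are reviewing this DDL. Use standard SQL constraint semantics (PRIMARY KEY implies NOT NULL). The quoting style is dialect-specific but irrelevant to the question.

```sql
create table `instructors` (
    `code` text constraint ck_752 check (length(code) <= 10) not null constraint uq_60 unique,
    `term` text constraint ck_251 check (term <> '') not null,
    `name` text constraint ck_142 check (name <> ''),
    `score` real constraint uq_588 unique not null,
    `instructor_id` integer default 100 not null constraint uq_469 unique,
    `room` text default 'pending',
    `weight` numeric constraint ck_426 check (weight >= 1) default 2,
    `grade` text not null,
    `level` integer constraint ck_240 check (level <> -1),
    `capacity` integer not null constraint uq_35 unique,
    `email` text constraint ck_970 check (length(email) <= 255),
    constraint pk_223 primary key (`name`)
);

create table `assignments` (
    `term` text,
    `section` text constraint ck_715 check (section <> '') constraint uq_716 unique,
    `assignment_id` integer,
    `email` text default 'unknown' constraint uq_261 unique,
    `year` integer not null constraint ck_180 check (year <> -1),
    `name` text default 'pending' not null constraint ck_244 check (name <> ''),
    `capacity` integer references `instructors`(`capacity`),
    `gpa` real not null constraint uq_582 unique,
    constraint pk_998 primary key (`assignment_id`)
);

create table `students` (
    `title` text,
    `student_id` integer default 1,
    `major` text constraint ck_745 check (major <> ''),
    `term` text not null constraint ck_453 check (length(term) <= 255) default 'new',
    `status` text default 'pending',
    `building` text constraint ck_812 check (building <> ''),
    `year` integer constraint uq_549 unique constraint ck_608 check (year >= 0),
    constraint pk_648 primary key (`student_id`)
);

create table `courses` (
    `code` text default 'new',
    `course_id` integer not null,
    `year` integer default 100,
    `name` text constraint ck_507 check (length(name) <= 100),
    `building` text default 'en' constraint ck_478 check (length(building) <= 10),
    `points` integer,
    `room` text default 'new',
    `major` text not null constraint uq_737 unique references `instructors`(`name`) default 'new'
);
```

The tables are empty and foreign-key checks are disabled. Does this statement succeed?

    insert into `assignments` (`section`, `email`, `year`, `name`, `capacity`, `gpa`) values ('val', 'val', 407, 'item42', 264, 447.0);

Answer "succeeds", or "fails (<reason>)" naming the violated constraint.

assignment_id is omitted from the column list and has no DEFAULT, so it would receive NULL.
But assignment_id is part of the PRIMARY KEY (implied NOT NULL).

fails (NOT NULL on assignment_id)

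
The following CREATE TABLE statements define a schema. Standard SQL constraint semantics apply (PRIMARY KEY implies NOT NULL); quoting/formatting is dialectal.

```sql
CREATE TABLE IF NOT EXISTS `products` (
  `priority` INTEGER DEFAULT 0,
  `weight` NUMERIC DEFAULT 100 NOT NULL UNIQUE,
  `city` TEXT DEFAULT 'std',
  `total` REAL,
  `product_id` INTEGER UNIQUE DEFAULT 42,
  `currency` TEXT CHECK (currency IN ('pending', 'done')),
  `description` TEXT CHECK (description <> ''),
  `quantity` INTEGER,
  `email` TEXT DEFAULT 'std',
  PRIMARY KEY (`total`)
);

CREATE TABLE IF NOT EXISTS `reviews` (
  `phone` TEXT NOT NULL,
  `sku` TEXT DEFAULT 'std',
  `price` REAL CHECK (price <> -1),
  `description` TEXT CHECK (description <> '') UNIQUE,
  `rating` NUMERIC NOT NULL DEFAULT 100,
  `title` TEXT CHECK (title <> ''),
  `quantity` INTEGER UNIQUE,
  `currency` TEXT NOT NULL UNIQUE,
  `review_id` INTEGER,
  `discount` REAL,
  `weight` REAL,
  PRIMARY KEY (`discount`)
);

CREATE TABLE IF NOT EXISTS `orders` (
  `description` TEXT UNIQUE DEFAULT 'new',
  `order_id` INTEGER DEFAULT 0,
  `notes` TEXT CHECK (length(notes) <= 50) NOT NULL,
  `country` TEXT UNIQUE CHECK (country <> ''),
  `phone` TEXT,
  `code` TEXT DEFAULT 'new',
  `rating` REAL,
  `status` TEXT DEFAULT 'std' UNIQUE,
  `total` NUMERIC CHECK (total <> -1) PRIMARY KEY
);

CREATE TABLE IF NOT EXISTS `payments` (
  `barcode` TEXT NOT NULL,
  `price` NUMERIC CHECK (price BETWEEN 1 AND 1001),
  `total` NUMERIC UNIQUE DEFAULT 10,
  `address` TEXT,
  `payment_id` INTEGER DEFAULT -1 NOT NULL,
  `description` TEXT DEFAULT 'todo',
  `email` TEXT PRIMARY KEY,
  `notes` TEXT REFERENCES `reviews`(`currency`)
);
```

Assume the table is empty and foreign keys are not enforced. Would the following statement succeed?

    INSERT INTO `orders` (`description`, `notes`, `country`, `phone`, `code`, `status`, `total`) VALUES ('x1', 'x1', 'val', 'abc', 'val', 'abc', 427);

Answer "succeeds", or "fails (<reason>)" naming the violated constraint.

succeeds

NOT NULL columns: notes is supplied; total is supplied.
CHECK constraints: 'x1' satisfies (length(notes) <= 50); 'val' satisfies (country <> ''); 427 satisfies (total <> -1).
No constraint is violated.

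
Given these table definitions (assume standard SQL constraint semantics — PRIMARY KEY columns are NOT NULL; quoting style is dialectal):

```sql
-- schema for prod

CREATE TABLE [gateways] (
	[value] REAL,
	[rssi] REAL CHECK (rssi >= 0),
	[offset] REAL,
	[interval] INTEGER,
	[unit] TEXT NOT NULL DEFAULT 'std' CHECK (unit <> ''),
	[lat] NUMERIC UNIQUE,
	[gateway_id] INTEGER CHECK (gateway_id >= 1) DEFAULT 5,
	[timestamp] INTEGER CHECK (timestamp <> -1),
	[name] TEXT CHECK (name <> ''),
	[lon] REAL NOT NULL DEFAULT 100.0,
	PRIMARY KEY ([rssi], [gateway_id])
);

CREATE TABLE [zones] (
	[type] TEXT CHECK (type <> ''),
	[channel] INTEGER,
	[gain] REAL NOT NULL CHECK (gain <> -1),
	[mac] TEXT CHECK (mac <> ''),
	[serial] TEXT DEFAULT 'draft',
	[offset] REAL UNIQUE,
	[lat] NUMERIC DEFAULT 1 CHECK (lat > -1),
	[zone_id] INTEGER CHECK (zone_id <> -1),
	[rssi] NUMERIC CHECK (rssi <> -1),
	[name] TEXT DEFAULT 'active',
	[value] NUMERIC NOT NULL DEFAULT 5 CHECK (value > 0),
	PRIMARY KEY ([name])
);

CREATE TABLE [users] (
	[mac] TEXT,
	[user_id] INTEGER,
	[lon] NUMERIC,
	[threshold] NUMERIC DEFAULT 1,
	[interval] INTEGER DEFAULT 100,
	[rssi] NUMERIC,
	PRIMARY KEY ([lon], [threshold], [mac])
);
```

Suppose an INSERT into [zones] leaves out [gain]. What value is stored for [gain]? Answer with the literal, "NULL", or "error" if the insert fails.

error

gain has no DEFAULT clause.
Omitting it would insert NULL, but it is declared NOT NULL, so the INSERT fails.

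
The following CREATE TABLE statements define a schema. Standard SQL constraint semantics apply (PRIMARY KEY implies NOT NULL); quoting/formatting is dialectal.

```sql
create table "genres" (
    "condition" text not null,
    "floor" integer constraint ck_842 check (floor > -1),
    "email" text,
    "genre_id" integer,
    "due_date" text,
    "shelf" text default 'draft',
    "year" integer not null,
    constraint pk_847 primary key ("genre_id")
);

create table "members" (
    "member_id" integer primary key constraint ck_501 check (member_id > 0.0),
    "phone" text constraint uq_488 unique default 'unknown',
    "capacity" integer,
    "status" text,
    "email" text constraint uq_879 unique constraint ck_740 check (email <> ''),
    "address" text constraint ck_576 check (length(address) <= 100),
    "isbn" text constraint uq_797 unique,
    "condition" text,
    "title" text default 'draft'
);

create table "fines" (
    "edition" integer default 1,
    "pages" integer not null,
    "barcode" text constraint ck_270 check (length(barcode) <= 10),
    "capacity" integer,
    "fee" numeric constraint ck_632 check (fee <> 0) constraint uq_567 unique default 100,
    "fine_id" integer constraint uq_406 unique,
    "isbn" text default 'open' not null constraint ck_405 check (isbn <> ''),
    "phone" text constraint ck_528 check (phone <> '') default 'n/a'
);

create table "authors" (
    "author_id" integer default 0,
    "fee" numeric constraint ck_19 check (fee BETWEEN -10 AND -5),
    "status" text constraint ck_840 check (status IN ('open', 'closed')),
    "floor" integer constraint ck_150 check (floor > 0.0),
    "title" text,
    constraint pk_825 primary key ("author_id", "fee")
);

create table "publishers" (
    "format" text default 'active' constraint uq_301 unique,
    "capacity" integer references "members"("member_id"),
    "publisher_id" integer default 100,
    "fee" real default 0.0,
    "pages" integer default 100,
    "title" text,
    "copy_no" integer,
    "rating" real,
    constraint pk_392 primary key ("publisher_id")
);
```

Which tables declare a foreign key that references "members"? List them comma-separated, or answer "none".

- publishers.capacity references members(member_id).

publishers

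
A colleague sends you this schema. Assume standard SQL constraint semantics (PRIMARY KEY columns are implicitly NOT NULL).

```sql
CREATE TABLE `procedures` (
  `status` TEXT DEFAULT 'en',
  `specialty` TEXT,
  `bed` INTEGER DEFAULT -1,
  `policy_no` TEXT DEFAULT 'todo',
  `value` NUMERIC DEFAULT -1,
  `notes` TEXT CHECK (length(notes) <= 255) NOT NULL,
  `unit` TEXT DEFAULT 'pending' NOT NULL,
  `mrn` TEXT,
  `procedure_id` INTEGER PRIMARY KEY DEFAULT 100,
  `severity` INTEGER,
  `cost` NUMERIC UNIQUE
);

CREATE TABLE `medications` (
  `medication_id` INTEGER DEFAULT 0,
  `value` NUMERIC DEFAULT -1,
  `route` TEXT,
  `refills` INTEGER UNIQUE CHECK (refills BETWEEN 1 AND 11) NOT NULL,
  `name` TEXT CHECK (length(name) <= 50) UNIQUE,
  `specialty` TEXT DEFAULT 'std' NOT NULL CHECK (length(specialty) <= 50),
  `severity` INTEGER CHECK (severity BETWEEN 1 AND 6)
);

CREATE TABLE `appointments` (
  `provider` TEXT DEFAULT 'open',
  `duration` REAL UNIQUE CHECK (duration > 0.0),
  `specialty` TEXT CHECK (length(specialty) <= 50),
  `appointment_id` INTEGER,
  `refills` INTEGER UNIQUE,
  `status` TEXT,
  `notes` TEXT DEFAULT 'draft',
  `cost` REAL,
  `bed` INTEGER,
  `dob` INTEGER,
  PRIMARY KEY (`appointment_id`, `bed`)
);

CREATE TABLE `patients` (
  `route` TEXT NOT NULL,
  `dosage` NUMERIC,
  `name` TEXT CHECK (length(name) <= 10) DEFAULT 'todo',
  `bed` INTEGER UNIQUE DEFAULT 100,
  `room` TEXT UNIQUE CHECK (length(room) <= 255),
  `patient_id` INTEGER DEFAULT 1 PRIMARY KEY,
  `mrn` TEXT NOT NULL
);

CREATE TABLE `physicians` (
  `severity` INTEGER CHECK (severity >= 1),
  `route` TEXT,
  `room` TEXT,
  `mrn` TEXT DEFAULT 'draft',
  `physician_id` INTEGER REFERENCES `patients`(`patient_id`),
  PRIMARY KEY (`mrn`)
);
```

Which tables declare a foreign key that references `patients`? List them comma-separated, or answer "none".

- physicians.physician_id references patients(patient_id).

physicians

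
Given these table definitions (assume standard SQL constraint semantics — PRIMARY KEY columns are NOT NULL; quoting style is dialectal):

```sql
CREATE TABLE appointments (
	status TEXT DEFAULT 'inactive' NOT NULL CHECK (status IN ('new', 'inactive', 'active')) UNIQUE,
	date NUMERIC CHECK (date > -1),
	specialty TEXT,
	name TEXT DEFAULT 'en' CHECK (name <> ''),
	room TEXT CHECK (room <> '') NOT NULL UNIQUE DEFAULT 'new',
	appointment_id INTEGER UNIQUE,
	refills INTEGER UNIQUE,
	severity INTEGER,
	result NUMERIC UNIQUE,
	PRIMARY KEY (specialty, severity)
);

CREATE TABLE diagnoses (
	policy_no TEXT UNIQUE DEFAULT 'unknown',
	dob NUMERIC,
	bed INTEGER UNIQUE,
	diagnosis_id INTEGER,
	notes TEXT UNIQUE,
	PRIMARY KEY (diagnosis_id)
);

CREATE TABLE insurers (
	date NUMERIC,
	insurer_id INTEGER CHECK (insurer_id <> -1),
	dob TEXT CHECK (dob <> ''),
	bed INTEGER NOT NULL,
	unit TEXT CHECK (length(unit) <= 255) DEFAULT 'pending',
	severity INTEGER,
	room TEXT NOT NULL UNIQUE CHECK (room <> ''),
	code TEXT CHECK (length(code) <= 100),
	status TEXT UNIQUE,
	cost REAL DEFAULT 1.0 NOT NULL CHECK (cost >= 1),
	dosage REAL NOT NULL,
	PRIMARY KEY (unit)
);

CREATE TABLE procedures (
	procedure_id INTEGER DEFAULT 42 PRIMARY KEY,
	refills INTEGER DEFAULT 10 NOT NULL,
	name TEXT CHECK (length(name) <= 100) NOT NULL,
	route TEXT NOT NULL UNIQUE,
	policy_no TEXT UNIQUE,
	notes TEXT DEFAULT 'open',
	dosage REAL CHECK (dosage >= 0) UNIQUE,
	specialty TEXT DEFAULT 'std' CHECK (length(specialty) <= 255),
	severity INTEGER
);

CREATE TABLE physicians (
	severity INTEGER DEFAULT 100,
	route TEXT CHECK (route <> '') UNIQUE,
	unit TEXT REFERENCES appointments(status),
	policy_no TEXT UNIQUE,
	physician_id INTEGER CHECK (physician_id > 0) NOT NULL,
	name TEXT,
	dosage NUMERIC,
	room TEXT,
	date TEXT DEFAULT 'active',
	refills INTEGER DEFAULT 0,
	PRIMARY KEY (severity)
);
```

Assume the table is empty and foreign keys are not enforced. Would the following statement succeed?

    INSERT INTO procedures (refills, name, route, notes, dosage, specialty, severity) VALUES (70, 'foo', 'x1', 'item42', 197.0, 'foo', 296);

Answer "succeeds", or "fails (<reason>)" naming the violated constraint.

NOT NULL columns: name is supplied; procedure_id defaults to 42; refills is supplied; route is supplied.
CHECK constraints: 'foo' satisfies (length(name) <= 100); 197.0 satisfies (dosage >= 0); 'foo' satisfies (length(specialty) <= 255).
No constraint is violated.

succeeds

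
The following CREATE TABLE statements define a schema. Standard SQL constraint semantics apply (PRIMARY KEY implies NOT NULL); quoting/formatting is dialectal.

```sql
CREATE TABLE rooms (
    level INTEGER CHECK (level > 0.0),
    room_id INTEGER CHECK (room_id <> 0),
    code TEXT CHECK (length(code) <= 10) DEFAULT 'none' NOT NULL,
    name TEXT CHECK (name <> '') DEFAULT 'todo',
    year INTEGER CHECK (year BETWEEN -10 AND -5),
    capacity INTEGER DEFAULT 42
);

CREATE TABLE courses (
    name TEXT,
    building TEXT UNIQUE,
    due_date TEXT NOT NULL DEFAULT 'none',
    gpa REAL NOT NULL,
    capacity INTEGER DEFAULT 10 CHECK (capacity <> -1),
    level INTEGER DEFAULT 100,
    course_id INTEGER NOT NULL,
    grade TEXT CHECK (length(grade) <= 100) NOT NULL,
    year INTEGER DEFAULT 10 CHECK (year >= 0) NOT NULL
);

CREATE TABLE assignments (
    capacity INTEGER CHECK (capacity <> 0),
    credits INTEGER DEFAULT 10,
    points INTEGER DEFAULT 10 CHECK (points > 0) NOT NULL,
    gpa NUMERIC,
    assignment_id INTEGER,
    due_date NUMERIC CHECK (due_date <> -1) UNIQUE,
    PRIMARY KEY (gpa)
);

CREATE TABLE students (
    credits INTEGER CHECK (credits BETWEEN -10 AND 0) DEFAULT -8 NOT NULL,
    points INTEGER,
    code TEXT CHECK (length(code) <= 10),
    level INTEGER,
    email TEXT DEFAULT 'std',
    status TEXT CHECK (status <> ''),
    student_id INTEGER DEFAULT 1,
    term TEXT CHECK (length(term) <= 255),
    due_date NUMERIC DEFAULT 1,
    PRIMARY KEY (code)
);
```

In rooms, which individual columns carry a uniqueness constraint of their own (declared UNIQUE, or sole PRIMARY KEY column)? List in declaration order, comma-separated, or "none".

- level: no UNIQUE or single-column PK constraint.
- room_id: no UNIQUE or single-column PK constraint.
- code: no UNIQUE or single-column PK constraint.
- name: no UNIQUE or single-column PK constraint.
- year: no UNIQUE or single-column PK constraint.
- capacity: no UNIQUE or single-column PK constraint.

none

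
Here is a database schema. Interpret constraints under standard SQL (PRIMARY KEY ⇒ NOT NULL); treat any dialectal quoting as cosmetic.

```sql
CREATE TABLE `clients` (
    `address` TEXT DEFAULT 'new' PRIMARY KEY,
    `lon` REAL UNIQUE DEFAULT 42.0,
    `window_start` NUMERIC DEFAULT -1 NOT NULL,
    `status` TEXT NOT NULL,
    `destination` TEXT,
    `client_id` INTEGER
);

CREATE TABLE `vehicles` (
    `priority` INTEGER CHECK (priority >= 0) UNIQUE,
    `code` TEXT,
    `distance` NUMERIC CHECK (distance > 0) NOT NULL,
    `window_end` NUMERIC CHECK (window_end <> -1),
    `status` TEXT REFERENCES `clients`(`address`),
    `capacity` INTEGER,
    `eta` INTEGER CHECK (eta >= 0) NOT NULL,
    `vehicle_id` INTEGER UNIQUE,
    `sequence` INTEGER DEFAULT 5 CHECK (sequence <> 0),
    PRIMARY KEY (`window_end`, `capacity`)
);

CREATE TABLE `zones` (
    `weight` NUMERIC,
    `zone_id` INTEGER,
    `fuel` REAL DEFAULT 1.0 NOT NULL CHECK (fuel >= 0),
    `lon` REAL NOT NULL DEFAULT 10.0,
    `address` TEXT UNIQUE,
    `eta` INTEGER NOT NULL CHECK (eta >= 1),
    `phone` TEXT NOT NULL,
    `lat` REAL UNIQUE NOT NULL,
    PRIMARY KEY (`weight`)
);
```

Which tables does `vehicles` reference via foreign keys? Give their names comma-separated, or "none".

- status REFERENCES clients(address).

clients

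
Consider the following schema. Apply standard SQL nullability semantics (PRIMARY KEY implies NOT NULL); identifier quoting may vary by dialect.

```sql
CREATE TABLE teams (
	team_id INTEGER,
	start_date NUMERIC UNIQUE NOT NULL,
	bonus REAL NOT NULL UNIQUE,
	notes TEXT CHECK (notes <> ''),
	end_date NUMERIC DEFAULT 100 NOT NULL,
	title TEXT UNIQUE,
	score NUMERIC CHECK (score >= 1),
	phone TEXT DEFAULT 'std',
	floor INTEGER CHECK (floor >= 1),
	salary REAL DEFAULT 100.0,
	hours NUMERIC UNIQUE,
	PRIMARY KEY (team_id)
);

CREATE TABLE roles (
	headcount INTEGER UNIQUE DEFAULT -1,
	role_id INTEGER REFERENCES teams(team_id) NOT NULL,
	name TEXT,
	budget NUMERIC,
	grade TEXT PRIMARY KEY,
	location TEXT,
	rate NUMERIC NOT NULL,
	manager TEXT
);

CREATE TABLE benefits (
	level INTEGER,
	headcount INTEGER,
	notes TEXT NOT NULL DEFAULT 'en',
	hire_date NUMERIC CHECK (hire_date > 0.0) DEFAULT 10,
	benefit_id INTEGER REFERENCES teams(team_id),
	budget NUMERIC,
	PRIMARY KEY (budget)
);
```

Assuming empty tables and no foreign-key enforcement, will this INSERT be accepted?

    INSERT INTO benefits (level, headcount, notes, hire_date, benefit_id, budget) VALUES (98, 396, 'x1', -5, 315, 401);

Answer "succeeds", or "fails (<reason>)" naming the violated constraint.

fails (CHECK on hire_date)

The value -5 for hire_date violates CHECK (hire_date > 0.0).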